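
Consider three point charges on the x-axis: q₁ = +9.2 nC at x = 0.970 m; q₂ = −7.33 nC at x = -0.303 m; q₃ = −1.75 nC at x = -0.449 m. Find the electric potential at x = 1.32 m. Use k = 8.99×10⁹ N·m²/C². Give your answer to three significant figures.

The total potential is the scalar sum of each charge's contribution, V = Σ kqᵢ/rᵢ.
Distances from the field point to each charge: r₁ = 0.350 m, r₂ = 1.62 m, r₃ = 1.77 m.
V = k[(9.20×10⁻⁹)/(0.350) + (-7.33×10⁻⁹)/(1.62) + (-1.75×10⁻⁹)/(1.77)] = 187 V.

187 V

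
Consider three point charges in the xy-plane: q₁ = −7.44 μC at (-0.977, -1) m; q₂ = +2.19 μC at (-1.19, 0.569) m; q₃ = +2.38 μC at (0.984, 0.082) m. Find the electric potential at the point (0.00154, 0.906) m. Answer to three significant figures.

Electric potential is a scalar, so the contributions from each charge add algebraically: V = Σ kqᵢ/rᵢ.
Distances from the field point to each charge: r₁ = 2.14 m, r₂ = 1.24 m, r₃ = 1.28 m.
V = k[(-7.44×10⁻⁶)/(2.14) + (2.19×10⁻⁶)/(1.24) + (2.38×10⁻⁶)/(1.28)] = 1370 V.

1370 V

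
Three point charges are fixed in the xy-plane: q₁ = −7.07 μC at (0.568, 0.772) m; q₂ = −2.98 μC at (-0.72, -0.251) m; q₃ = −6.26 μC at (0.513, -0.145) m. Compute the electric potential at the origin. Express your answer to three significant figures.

Electric potential is a scalar, so the contributions from each charge add algebraically: V = Σ kqᵢ/rᵢ.
Distances from the field point to each charge: r₁ = 0.958 m, r₂ = 0.762 m, r₃ = 0.533 m.
V = k[(-7.07×10⁻⁶)/(0.958) + (-2.98×10⁻⁶)/(0.762) + (-6.26×10⁻⁶)/(0.533)] = -2.07×10⁵ V.

-2.07×10⁵ V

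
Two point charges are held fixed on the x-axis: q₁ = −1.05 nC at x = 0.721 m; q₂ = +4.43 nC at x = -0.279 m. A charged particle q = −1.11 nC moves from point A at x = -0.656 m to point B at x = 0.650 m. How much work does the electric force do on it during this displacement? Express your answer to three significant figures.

-2.10×10⁻⁷ J

The work done by the electric force is W_field = −ΔU = −q(V_B − V_A) = q(V_A − V_B).
At A: distances to the source charges are 1.38 m, 0.377 m; V_A = Σ kqᵢ/rᵢ = 98.8 V.
At B: distances to the source charges are 0.0710 m, 0.929 m; V_B = Σ kqᵢ/rᵢ = -90.1 V.
ΔV = V_B − V_A = -189 V.
W_field = −qΔV = −(-1.11×10⁻⁹ C)(-189 V) = -2.10×10⁻⁷ J.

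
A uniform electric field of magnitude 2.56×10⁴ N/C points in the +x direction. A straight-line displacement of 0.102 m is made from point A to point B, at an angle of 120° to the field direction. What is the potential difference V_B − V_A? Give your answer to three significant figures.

Only the component of displacement along E changes the potential: ΔV = −E·d·cosθ.
ΔV = −(2.56×10⁴ V/m)(0.102 m)cos120° = 1310 V.

1310 V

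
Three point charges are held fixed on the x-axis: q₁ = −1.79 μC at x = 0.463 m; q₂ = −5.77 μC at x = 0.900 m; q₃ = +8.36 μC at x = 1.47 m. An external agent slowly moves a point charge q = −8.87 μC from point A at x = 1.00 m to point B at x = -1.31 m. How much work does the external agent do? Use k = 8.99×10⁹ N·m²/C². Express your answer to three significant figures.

For quasistatic motion the external work equals the change in potential energy: W_ext = qΔV = q(V_B − V_A).
At A: distances to the source charges are 0.537 m, 0.100 m, 0.470 m; V_A = Σ kqᵢ/rᵢ = -3.89×10⁵ V.
At B: distances to the source charges are 1.77 m, 2.21 m, 2.78 m; V_B = Σ kqᵢ/rᵢ = -5510 V.
ΔV = V_B − V_A = 3.83×10⁵ V.
W_ext = qΔV = (-8.87×10⁻⁶ C)(3.83×10⁵ V) = -3.40 J.

-3.40 J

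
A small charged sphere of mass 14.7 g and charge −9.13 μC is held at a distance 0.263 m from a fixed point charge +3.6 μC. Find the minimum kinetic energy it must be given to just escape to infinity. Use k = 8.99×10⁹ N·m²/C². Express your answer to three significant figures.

To just escape, total mechanical energy must reach zero at infinity: ½mv²_min + U = 0, so ½mv²_min = −U = |kQq|/r.
|U| = |kQq|/r = (8.99×10⁹ N·m²/C²)(3.60×10⁻⁶)(9.13×10⁻⁶)/(0.263) = 1.12 J.

1.12 J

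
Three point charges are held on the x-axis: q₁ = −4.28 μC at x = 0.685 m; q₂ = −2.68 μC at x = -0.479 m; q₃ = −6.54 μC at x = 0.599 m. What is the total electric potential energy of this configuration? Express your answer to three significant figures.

The work to assemble the configuration equals its total potential energy, U = Σ kqᵢqⱼ/rᵢⱼ over all pairs.
Pair separations: r₁₂ = 1.16 m, r₁₃ = 0.0860 m, r₂₃ = 1.08 m.
U = (0.0886) + (2.93) + (0.146) = 3.16 J.

3.16 J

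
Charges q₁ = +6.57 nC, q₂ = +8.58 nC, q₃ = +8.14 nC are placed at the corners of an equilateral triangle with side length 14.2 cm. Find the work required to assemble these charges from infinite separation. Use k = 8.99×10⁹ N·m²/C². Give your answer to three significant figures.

The work to assemble the configuration equals its total potential energy, U = Σ kqᵢqⱼ/rᵢⱼ over all pairs.
All three pair separations equal the side length, 0.142 m.
U = (3.57×10⁻⁶) + (3.39×10⁻⁶) + (4.42×10⁻⁶) = 1.14×10⁻⁵ J.

1.14×10⁻⁵ J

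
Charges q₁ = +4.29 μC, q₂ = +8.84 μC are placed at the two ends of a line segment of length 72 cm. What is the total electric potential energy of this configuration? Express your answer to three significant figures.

The work to assemble the configuration equals its total potential energy, U = Σ kqᵢqⱼ/rᵢⱼ over all pairs.
The separation is r = 0.720 m.
U = (0.474) = 0.474 J.

0.474 J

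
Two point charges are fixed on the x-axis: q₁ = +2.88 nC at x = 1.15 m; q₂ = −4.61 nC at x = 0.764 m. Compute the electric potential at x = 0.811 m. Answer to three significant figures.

Electric potential is a scalar, so the contributions from each charge add algebraically: V = Σ kqᵢ/rᵢ.
Distances from the field point to each charge: r₁ = 0.339 m, r₂ = 0.0470 m.
V = k[(2.88×10⁻⁹)/(0.339) + (-4.61×10⁻⁹)/(0.0470)] = -805 V.

-805 V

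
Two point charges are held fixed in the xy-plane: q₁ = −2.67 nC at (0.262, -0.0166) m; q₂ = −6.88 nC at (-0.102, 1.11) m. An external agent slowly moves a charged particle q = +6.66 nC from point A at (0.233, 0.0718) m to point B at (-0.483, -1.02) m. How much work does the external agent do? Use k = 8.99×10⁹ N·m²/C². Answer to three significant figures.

1.78×10⁻⁶ J

For quasistatic motion the external work equals the change in potential energy: W_ext = qΔV = q(V_B − V_A).
At A: distances to the source charges are 0.0930 m, 1.09 m; V_A = Σ kqᵢ/rᵢ = -315 V.
At B: distances to the source charges are 1.25 m, 2.16 m; V_B = Σ kqᵢ/rᵢ = -47.8 V.
ΔV = V_B − V_A = 267 V.
W_ext = qΔV = (6.66×10⁻⁹ C)(267 V) = 1.78×10⁻⁶ J.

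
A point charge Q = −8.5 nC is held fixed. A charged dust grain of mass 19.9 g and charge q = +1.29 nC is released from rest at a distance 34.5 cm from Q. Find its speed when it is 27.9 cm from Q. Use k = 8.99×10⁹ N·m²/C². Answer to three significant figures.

2.61×10⁻³ m/s

Only the electrostatic force acts, so mechanical energy is conserved: ½mv² = U₁ − U₂ = kQq(1/r₁ − 1/r₂).
U₁ − U₂ = (8.99×10⁹ N·m²/C²)(-8.50×10⁻⁹ C)(1.29×10⁻⁹ C)(1/0.345 − 1/0.279) = 6.76×10⁻⁸ J.
v = √(2·6.76×10⁻⁸/0.0199) = 2.61×10⁻³ m/s.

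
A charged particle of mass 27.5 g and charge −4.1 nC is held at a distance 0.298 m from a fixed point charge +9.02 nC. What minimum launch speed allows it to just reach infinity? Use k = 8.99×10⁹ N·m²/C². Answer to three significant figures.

To just escape, total mechanical energy must reach zero at infinity: ½mv²_min + U = 0, so ½mv²_min = −U = |kQq|/r.
|U| = |kQq|/r = (8.99×10⁹ N·m²/C²)(9.02×10⁻⁹)(4.10×10⁻⁹)/(0.298) = 1.12×10⁻⁶ J.
v_min = √(2|U|/m) = √(2·1.12×10⁻⁶/0.0275) = 9.01×10⁻³ m/s.

9.01×10⁻³ m/s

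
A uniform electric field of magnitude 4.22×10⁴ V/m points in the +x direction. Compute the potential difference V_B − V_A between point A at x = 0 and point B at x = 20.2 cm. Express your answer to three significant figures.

In a uniform field, potential decreases in the direction of E: V_B − V_A = −E·Δx.
V_B − V_A = −(4.22×10⁴ V/m)(0.202 m) = -8520 V.

-8520 V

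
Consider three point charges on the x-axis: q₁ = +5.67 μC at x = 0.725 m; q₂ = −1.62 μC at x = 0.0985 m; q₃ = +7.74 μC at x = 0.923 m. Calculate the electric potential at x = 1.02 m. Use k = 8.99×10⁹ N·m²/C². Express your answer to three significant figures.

Electric potential is a scalar, so the contributions from each charge add algebraically: V = Σ kqᵢ/rᵢ.
Distances from the field point to each charge: r₁ = 0.295 m, r₂ = 0.921 m, r₃ = 0.0970 m.
V = k[(5.67×10⁻⁶)/(0.295) + (-1.62×10⁻⁶)/(0.921) + (7.74×10⁻⁶)/(0.0970)] = 8.74×10⁵ V.

8.74×10⁵ V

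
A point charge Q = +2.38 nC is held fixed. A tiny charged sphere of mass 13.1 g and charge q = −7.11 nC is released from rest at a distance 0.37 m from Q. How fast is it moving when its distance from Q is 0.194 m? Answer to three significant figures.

7.55×10⁻³ m/s

Only the electrostatic force acts, so mechanical energy is conserved: ½mv² = U₁ − U₂ = kQq(1/r₁ − 1/r₂).
U₁ − U₂ = (8.99×10⁹ N·m²/C²)(2.38×10⁻⁹ C)(-7.11×10⁻⁹ C)(1/0.370 − 1/0.194) = 3.73×10⁻⁷ J.
v = √(2·3.73×10⁻⁷/0.0131) = 7.55×10⁻³ m/s.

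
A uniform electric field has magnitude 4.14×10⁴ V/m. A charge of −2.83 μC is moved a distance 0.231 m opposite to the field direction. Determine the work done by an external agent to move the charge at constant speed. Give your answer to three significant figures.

The potential change for a displacement 0.231 m opposite to the field direction is ΔV = +Ed = 9560 V.
W_ext = qΔV = -0.0271 J.

-0.0271 J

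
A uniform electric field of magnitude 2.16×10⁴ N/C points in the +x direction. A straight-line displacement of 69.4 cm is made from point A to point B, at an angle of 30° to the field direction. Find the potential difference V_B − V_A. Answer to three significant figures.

-1.30×10⁴ V

Only the component of displacement along E changes the potential: ΔV = −E·d·cosθ.
ΔV = −(2.16×10⁴ V/m)(0.694 m)cos30° = -1.30×10⁴ V.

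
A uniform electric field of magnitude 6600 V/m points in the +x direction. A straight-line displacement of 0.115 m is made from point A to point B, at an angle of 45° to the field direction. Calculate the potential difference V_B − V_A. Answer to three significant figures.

-537 V

Only the component of displacement along E changes the potential: ΔV = −E·d·cosθ.
ΔV = −(6600 V/m)(0.115 m)cos45° = -537 V.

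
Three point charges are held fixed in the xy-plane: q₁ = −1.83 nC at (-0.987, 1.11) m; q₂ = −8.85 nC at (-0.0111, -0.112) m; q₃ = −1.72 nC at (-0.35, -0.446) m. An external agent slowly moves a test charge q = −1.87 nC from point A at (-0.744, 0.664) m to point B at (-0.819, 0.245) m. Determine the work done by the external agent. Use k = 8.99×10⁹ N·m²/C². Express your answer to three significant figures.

1.35×10⁻⁸ J

For quasistatic motion the external work equals the change in potential energy: W_ext = qΔV = q(V_B − V_A).
At A: distances to the source charges are 0.508 m, 1.07 m, 1.18 m; V_A = Σ kqᵢ/rᵢ = -120 V.
At B: distances to the source charges are 0.881 m, 0.883 m, 0.835 m; V_B = Σ kqᵢ/rᵢ = -127 V.
ΔV = V_B − V_A = -7.20 V.
W_ext = qΔV = (-1.87×10⁻⁹ C)(-7.20 V) = 1.35×10⁻⁸ J.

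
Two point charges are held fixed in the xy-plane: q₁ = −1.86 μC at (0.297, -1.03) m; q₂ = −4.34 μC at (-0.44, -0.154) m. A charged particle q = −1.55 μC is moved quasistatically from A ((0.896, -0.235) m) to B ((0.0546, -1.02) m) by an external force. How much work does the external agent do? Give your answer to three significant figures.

0.0963 J

For quasistatic motion the external work equals the change in potential energy: W_ext = qΔV = q(V_B − V_A).
At A: distances to the source charges are 0.995 m, 1.34 m; V_A = Σ kqᵢ/rᵢ = -4.59×10⁴ V.
At B: distances to the source charges are 0.243 m, 0.997 m; V_B = Σ kqᵢ/rᵢ = -1.08×10⁵ V.
ΔV = V_B − V_A = -6.21×10⁴ V.
W_ext = qΔV = (-1.55×10⁻⁶ C)(-6.21×10⁴ V) = 0.0963 J.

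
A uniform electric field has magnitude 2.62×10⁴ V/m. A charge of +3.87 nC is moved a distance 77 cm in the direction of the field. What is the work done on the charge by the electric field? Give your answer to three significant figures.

The potential change for a displacement 77 cm in the direction of the field is ΔV = −Ed = -2.02×10⁴ V.
W_field = −qΔV = 7.81×10⁻⁵ J.

7.81×10⁻⁵ J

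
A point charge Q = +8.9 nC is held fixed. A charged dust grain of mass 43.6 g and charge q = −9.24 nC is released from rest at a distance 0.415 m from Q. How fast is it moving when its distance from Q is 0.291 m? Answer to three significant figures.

Only the electrostatic force acts, so mechanical energy is conserved: ½mv² = U₁ − U₂ = kQq(1/r₁ − 1/r₂).
U₁ − U₂ = (8.99×10⁹ N·m²/C²)(8.90×10⁻⁹ C)(-9.24×10⁻⁹ C)(1/0.415 − 1/0.291) = 7.59×10⁻⁷ J.
v = √(2·7.59×10⁻⁷/0.0436) = 5.90×10⁻³ m/s.

5.90×10⁻³ m/s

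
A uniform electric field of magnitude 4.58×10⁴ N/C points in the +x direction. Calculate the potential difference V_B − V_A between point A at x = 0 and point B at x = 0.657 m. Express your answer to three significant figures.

In a uniform field, potential decreases in the direction of E: V_B − V_A = −E·Δx.
V_B − V_A = −(4.58×10⁴ V/m)(0.657 m) = -3.01×10⁴ V.

-3.01×10⁴ V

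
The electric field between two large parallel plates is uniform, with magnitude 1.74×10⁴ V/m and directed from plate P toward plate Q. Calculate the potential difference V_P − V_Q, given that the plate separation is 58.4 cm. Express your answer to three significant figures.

1.02×10⁴ V

In a uniform field, potential decreases in the direction of E: ΔV = −E·d for a displacement d parallel to E.
Going from Q to P is a displacement of 58.4 cm opposite to the field, so V_P − V_Q = +Ed = 1.02×10⁴ V.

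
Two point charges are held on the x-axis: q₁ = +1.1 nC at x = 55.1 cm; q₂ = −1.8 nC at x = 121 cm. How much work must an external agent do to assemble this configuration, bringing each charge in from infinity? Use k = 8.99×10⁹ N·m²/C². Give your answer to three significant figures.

-2.70×10⁻⁸ J

The assembly work is the sum of pairwise potential energies, U = Σ_{i<j} kqᵢqⱼ/rᵢⱼ.
Pair separations: r₁₂ = 0.659 m.
U = (-2.70×10⁻⁸) = -2.70×10⁻⁸ J.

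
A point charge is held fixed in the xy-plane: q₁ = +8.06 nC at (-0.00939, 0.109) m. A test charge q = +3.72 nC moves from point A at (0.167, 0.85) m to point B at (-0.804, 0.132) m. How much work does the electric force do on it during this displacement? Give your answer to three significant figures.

The work done by the electric force is W_field = −ΔU = −q(V_B − V_A) = q(V_A − V_B).
At A: distance to the source charge is 0.762 m; V_A = kq₁/r = 95.1 V.
At B: distance to the source charge is 0.795 m; V_B = kq₁/r = 91.2 V.
ΔV = V_B − V_A = -3.98 V.
W_field = −qΔV = −(3.72×10⁻⁹ C)(-3.98 V) = 1.48×10⁻⁸ J.

1.48×10⁻⁸ J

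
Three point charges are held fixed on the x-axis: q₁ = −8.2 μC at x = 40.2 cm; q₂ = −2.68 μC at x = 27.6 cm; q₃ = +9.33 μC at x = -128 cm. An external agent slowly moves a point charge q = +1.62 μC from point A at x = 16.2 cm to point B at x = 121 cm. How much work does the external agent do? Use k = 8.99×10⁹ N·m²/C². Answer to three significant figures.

For quasistatic motion the external work equals the change in potential energy: W_ext = qΔV = q(V_B − V_A).
At A: distances to the source charges are 0.240 m, 0.114 m, 1.44 m; V_A = Σ kqᵢ/rᵢ = -4.60×10⁵ V.
At B: distances to the source charges are 0.808 m, 0.934 m, 2.49 m; V_B = Σ kqᵢ/rᵢ = -8.33×10⁴ V.
ΔV = V_B − V_A = 3.77×10⁵ V.
W_ext = qΔV = (1.62×10⁻⁶ C)(3.77×10⁵ V) = 0.611 J.

0.611 J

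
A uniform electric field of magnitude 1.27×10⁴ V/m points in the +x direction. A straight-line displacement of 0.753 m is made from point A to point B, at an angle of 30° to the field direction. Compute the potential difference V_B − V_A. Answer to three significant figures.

Only the component of displacement along E changes the potential: ΔV = −E·d·cosθ.
ΔV = −(1.27×10⁴ V/m)(0.753 m)cos30° = -8280 V.

-8280 V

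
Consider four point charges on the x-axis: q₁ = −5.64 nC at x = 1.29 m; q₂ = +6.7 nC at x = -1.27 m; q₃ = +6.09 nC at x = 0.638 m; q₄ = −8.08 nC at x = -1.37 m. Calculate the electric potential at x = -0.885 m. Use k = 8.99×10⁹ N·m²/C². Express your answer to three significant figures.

19.3 V

The total potential is the scalar sum of each charge's contribution, V = Σ kqᵢ/rᵢ.
Distances from the field point to each charge: r₁ = 2.17 m, r₂ = 0.385 m, r₃ = 1.52 m, r₄ = 0.485 m.
V = k[(-5.64×10⁻⁹)/(2.17) + (6.70×10⁻⁹)/(0.385) + (6.09×10⁻⁹)/(1.52) + (-8.08×10⁻⁹)/(0.485)] = 19.3 V.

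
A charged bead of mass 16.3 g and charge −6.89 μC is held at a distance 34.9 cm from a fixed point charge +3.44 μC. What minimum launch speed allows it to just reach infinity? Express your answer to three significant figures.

To just escape, total mechanical energy must reach zero at infinity: ½mv²_min + U = 0, so ½mv²_min = −U = |kQq|/r.
|U| = |kQq|/r = (8.99×10⁹ N·m²/C²)(3.44×10⁻⁶)(6.89×10⁻⁶)/(0.349) = 0.611 J.
v_min = √(2|U|/m) = √(2·0.611/0.0163) = 8.66 m/s.

8.66 m/s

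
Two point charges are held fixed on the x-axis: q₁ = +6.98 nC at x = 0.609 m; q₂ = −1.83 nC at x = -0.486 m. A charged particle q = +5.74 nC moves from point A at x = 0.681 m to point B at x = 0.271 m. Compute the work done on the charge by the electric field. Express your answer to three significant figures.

The work done by the electric force is W_field = −ΔU = −q(V_B − V_A) = q(V_A − V_B).
At A: distances to the source charges are 0.0720 m, 1.17 m; V_A = Σ kqᵢ/rᵢ = 857 V.
At B: distances to the source charges are 0.338 m, 0.757 m; V_B = Σ kqᵢ/rᵢ = 164 V.
ΔV = V_B − V_A = -694 V.
W_field = −qΔV = −(5.74×10⁻⁹ C)(-694 V) = 3.98×10⁻⁶ J.

3.98×10⁻⁶ J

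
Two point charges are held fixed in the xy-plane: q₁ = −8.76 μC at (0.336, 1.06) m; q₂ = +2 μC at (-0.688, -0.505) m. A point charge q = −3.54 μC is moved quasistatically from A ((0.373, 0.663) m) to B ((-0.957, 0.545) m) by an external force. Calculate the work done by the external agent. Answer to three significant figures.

For quasistatic motion the external work equals the change in potential energy: W_ext = qΔV = q(V_B − V_A).
At A: distances to the source charges are 0.399 m, 1.58 m; V_A = Σ kqᵢ/rᵢ = -1.86×10⁵ V.
At B: distances to the source charges are 1.39 m, 1.08 m; V_B = Σ kqᵢ/rᵢ = -4.00×10⁴ V.
ΔV = V_B − V_A = 1.46×10⁵ V.
W_ext = qΔV = (-3.54×10⁻⁶ C)(1.46×10⁵ V) = -0.517 J.

-0.517 J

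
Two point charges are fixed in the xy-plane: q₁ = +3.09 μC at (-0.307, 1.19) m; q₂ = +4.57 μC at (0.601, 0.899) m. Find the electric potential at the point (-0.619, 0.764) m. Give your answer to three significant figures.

8.61×10⁴ V

Electric potential is a scalar, so the contributions from each charge add algebraically: V = Σ kqᵢ/rᵢ.
Distances from the field point to each charge: r₁ = 0.528 m, r₂ = 1.23 m.
V = k[(3.09×10⁻⁶)/(0.528) + (4.57×10⁻⁶)/(1.23)] = 8.61×10⁴ V.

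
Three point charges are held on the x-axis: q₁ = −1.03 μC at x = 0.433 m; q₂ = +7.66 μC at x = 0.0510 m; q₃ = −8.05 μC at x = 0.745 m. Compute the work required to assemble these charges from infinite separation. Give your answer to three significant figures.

The assembly work is the sum of pairwise potential energies, U = Σ_{i<j} kqᵢqⱼ/rᵢⱼ.
Pair separations: r₁₂ = 0.382 m, r₁₃ = 0.312 m, r₂₃ = 0.694 m.
U = (-0.186) + (0.239) + (-0.799) = -0.746 J.

-0.746 J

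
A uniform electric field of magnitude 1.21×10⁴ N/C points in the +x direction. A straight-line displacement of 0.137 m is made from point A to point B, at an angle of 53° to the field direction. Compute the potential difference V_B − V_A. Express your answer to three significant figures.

-998 V

Only the component of displacement along E changes the potential: ΔV = −E·d·cosθ.
ΔV = −(1.21×10⁴ V/m)(0.137 m)cos53° = -998 V.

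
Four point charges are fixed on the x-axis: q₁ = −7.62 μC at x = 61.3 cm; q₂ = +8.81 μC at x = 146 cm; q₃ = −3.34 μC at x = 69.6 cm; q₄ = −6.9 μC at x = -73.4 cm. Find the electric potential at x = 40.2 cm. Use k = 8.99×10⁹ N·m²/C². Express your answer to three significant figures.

Electric potential is a scalar, so the contributions from each charge add algebraically: V = Σ kqᵢ/rᵢ.
Distances from the field point to each charge: r₁ = 0.211 m, r₂ = 1.06 m, r₃ = 0.294 m, r₄ = 1.14 m.
V = k[(-7.62×10⁻⁶)/(0.211) + (8.81×10⁻⁶)/(1.06) + (-3.34×10⁻⁶)/(0.294) + (-6.90×10⁻⁶)/(1.14)] = -4.07×10⁵ V.

-4.07×10⁵ V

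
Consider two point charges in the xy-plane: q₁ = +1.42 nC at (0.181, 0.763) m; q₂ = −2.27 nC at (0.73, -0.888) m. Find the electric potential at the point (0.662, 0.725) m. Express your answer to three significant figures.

The total potential is the scalar sum of each charge's contribution, V = Σ kqᵢ/rᵢ.
Distances from the field point to each charge: r₁ = 0.482 m, r₂ = 1.61 m.
V = k[(1.42×10⁻⁹)/(0.482) + (-2.27×10⁻⁹)/(1.61)] = 13.8 V.

13.8 V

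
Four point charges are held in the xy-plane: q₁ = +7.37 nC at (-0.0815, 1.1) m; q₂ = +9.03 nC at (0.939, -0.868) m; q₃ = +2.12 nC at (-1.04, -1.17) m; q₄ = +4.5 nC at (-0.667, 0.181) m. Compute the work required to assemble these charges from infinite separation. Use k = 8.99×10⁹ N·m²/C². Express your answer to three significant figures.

The work to assemble the configuration equals its total potential energy, U = Σ kqᵢqⱼ/rᵢⱼ over all pairs.
Pair separations: r₁₂ = 2.22 m, r₁₃ = 2.46 m, r₁₄ = 1.09 m, r₂₃ = 2.00 m, r₂₄ = 1.92 m, r₃₄ = 1.40 m.
Summing all 6 pair terms gives U = 9.38×10⁻⁷ J.

9.38×10⁻⁷ J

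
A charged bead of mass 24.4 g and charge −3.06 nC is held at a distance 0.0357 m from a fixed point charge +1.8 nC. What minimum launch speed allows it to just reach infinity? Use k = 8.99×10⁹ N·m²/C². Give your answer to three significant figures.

To just escape, total mechanical energy must reach zero at infinity: ½mv²_min + U = 0, so ½mv²_min = −U = |kQq|/r.
|U| = |kQq|/r = (8.99×10⁹ N·m²/C²)(1.80×10⁻⁹)(3.06×10⁻⁹)/(0.0357) = 1.39×10⁻⁶ J.
v_min = √(2|U|/m) = √(2·1.39×10⁻⁶/0.0244) = 0.0107 m/s.

0.0107 m/s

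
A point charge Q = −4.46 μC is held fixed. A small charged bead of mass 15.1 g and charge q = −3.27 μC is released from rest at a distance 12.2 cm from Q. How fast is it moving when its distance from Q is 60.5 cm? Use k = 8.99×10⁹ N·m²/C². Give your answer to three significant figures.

10.7 m/s

Only the electrostatic force acts, so mechanical energy is conserved: ½mv² = U₁ − U₂ = kQq(1/r₁ − 1/r₂).
U₁ − U₂ = (8.99×10⁹ N·m²/C²)(-4.46×10⁻⁶ C)(-3.27×10⁻⁶ C)(1/0.122 − 1/0.605) = 0.858 J.
v = √(2·0.858/0.0151) = 10.7 m/s.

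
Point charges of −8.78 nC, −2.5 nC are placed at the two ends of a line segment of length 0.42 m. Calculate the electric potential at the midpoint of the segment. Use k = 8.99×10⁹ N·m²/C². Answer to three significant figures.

-483 V

The total potential is the scalar sum of each charge's contribution, V = Σ kqᵢ/rᵢ.
Each charge is 0.210 m from the midpoint.
V = k[(-8.78×10⁻⁹)/(0.210) + (-2.50×10⁻⁹)/(0.210)] = -483 V.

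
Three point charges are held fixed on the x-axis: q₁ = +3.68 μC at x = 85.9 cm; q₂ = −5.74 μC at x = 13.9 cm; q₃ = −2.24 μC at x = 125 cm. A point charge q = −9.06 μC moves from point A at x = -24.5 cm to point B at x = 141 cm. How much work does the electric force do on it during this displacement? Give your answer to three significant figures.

0.104 J

The work done by the electric force is W_field = −ΔU = −q(V_B − V_A) = q(V_A − V_B).
At A: distances to the source charges are 1.10 m, 0.384 m, 1.50 m; V_A = Σ kqᵢ/rᵢ = -1.18×10⁵ V.
At B: distances to the source charges are 0.551 m, 1.27 m, 0.160 m; V_B = Σ kqᵢ/rᵢ = -1.06×10⁵ V.
ΔV = V_B − V_A = 1.15×10⁴ V.
W_field = −qΔV = −(-9.06×10⁻⁶ C)(1.15×10⁴ V) = 0.104 J.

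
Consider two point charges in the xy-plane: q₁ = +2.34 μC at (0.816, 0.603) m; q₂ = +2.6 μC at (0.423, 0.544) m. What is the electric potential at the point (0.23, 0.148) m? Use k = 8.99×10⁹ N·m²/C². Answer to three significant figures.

8.14×10⁴ V

Electric potential is a scalar, so the contributions from each charge add algebraically: V = Σ kqᵢ/rᵢ.
Distances from the field point to each charge: r₁ = 0.742 m, r₂ = 0.441 m.
V = k[(2.34×10⁻⁶)/(0.742) + (2.60×10⁻⁶)/(0.441)] = 8.14×10⁴ V.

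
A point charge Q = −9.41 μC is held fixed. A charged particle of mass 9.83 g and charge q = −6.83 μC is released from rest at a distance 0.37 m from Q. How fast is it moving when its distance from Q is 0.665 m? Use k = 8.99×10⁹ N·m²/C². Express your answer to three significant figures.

Only the electrostatic force acts, so mechanical energy is conserved: ½mv² = U₁ − U₂ = kQq(1/r₁ − 1/r₂).
U₁ − U₂ = (8.99×10⁹ N·m²/C²)(-9.41×10⁻⁶ C)(-6.83×10⁻⁶ C)(1/0.370 − 1/0.665) = 0.693 J.
v = √(2·0.693/9.83×10⁻³) = 11.9 m/s.

11.9 m/s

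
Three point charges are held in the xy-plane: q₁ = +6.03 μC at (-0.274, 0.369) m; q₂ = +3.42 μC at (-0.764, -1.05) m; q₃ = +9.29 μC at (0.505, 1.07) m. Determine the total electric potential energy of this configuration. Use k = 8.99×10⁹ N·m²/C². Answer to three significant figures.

The assembly work is the sum of pairwise potential energies, U = Σ_{i<j} kqᵢqⱼ/rᵢⱼ.
Pair separations: r₁₂ = 1.50 m, r₁₃ = 1.05 m, r₂₃ = 2.47 m.
U = (0.123) + (0.481) + (0.116) = 0.720 J.

0.720 J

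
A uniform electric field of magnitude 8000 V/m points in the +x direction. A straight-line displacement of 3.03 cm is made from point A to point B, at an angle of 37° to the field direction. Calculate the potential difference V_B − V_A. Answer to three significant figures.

Only the component of displacement along E changes the potential: ΔV = −E·d·cosθ.
ΔV = −(8000 V/m)(0.0303 m)cos37° = -194 V.

-194 V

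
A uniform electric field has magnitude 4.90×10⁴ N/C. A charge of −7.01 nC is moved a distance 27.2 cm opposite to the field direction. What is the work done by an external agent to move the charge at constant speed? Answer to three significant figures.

-9.34×10⁻⁵ J

The potential change for a displacement 27.2 cm opposite to the field direction is ΔV = +Ed = 1.33×10⁴ V.
W_ext = qΔV = -9.34×10⁻⁵ J.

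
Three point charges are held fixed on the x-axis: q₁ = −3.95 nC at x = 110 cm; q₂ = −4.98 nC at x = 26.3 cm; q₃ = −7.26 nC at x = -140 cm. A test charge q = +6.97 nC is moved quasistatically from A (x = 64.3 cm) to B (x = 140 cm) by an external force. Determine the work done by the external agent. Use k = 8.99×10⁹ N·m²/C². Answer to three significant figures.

3.23×10⁻⁷ J

For quasistatic motion the external work equals the change in potential energy: W_ext = qΔV = q(V_B − V_A).
At A: distances to the source charges are 0.457 m, 0.380 m, 2.04 m; V_A = Σ kqᵢ/rᵢ = -227 V.
At B: distances to the source charges are 0.300 m, 1.14 m, 2.80 m; V_B = Σ kqᵢ/rᵢ = -181 V.
ΔV = V_B − V_A = 46.4 V.
W_ext = qΔV = (6.97×10⁻⁹ C)(46.4 V) = 3.23×10⁻⁷ J.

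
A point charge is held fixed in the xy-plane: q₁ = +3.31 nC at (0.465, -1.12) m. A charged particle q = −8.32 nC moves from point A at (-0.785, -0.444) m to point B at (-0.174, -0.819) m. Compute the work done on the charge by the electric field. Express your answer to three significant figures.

The work done by the electric force is W_field = −ΔU = −q(V_B − V_A) = q(V_A − V_B).
At A: distance to the source charge is 1.42 m; V_A = kq₁/r = 20.9 V.
At B: distance to the source charge is 0.706 m; V_B = kq₁/r = 42.1 V.
ΔV = V_B − V_A = 21.2 V.
W_field = −qΔV = −(-8.32×10⁻⁹ C)(21.2 V) = 1.76×10⁻⁷ J.

1.76×10⁻⁷ J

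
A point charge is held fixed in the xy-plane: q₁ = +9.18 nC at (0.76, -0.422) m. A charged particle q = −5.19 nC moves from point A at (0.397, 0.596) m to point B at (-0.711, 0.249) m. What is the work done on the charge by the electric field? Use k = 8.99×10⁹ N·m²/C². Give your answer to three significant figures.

-1.31×10⁻⁷ J

The work done by the electric force is W_field = −ΔU = −q(V_B − V_A) = q(V_A − V_B).
At A: distance to the source charge is 1.08 m; V_A = kq₁/r = 76.4 V.
At B: distance to the source charge is 1.62 m; V_B = kq₁/r = 51.0 V.
ΔV = V_B − V_A = -25.3 V.
W_field = −qΔV = −(-5.19×10⁻⁹ C)(-25.3 V) = -1.31×10⁻⁷ J.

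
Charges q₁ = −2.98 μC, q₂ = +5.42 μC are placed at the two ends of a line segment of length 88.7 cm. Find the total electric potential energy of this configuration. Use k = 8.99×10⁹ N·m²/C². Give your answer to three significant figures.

The work to assemble the configuration equals its total potential energy, U = Σ kqᵢqⱼ/rᵢⱼ over all pairs.
The separation is r = 0.887 m.
U = (-0.164) = -0.164 J.

-0.164 J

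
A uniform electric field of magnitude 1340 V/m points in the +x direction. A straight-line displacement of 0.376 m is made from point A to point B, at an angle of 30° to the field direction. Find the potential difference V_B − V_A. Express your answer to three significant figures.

Only the component of displacement along E changes the potential: ΔV = −E·d·cosθ.
ΔV = −(1340 V/m)(0.376 m)cos30° = -436 V.

-436 V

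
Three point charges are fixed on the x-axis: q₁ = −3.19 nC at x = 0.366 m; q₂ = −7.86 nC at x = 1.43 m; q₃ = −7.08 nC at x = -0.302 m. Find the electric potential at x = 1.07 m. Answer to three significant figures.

-283 V

Electric potential is a scalar, so the contributions from each charge add algebraically: V = Σ kqᵢ/rᵢ.
Distances from the field point to each charge: r₁ = 0.704 m, r₂ = 0.360 m, r₃ = 1.37 m.
V = k[(-3.19×10⁻⁹)/(0.704) + (-7.86×10⁻⁹)/(0.360) + (-7.08×10⁻⁹)/(1.37)] = -283 V.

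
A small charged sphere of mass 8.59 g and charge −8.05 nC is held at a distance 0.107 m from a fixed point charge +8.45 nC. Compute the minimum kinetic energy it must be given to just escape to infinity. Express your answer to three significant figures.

5.72×10⁻⁶ J

To just escape, total mechanical energy must reach zero at infinity: ½mv²_min + U = 0, so ½mv²_min = −U = |kQq|/r.
|U| = |kQq|/r = (8.99×10⁹ N·m²/C²)(8.45×10⁻⁹)(8.05×10⁻⁹)/(0.107) = 5.72×10⁻⁶ J.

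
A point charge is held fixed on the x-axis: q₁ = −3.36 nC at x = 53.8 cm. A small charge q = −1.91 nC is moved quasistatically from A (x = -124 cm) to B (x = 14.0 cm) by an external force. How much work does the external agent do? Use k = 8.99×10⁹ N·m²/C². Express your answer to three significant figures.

1.13×10⁻⁷ J

For quasistatic motion the external work equals the change in potential energy: W_ext = qΔV = q(V_B − V_A).
At A: distance to the source charge is 1.78 m; V_A = kq₁/r = -17.0 V.
At B: distance to the source charge is 0.398 m; V_B = kq₁/r = -75.9 V.
ΔV = V_B − V_A = -58.9 V.
W_ext = qΔV = (-1.91×10⁻⁹ C)(-58.9 V) = 1.13×10⁻⁷ J.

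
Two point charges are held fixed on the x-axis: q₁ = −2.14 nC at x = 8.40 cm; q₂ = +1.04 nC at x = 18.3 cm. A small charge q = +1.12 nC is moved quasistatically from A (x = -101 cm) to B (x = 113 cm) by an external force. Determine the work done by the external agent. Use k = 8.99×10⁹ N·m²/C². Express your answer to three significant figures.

For quasistatic motion the external work equals the change in potential energy: W_ext = qΔV = q(V_B − V_A).
At A: distances to the source charges are 1.09 m, 1.19 m; V_A = Σ kqᵢ/rᵢ = -9.75 V.
At B: distances to the source charges are 1.05 m, 0.947 m; V_B = Σ kqᵢ/rᵢ = -8.52 V.
ΔV = V_B − V_A = 1.23 V.
W_ext = qΔV = (1.12×10⁻⁹ C)(1.23 V) = 1.38×10⁻⁹ J.

1.38×10⁻⁹ J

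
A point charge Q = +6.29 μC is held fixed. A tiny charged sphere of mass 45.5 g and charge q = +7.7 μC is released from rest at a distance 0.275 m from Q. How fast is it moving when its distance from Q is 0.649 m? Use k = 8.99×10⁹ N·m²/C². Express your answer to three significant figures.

6.33 m/s

Only the electrostatic force acts, so mechanical energy is conserved: ½mv² = U₁ − U₂ = kQq(1/r₁ − 1/r₂).
U₁ − U₂ = (8.99×10⁹ N·m²/C²)(6.29×10⁻⁶ C)(7.70×10⁻⁶ C)(1/0.275 − 1/0.649) = 0.912 J.
v = √(2·0.912/0.0455) = 6.33 m/s.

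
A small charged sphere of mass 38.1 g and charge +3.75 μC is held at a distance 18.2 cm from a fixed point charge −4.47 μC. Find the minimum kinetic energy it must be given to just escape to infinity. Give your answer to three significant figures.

To just escape, total mechanical energy must reach zero at infinity: ½mv²_min + U = 0, so ½mv²_min = −U = |kQq|/r.
|U| = |kQq|/r = (8.99×10⁹ N·m²/C²)(4.47×10⁻⁶)(3.75×10⁻⁶)/(0.182) = 0.828 J.

0.828 J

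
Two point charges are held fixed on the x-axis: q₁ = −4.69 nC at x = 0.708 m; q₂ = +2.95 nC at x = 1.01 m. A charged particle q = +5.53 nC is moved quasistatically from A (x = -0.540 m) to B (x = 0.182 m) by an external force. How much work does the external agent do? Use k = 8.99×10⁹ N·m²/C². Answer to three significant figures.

For quasistatic motion the external work equals the change in potential energy: W_ext = qΔV = q(V_B − V_A).
At A: distances to the source charges are 1.25 m, 1.55 m; V_A = Σ kqᵢ/rᵢ = -16.7 V.
At B: distances to the source charges are 0.526 m, 0.828 m; V_B = Σ kqᵢ/rᵢ = -48.1 V.
ΔV = V_B − V_A = -31.5 V.
W_ext = qΔV = (5.53×10⁻⁹ C)(-31.5 V) = -1.74×10⁻⁷ J.

-1.74×10⁻⁷ J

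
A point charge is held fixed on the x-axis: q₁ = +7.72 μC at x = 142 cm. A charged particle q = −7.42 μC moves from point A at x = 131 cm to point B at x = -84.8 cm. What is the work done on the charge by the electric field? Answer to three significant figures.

The work done by the electric force is W_field = −ΔU = −q(V_B − V_A) = q(V_A − V_B).
At A: distance to the source charge is 0.110 m; V_A = kq₁/r = 6.31×10⁵ V.
At B: distance to the source charge is 2.27 m; V_B = kq₁/r = 3.06×10⁴ V.
ΔV = V_B − V_A = -6.00×10⁵ V.
W_field = −qΔV = −(-7.42×10⁻⁶ C)(-6.00×10⁵ V) = -4.45 J.

-4.45 J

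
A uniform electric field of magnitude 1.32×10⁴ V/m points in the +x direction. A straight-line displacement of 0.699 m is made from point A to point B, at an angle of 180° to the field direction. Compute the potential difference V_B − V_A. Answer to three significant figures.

Only the component of displacement along E changes the potential: ΔV = −E·d·cosθ.
ΔV = −(1.32×10⁴ V/m)(0.699 m)cos180° = 9230 V.

9230 V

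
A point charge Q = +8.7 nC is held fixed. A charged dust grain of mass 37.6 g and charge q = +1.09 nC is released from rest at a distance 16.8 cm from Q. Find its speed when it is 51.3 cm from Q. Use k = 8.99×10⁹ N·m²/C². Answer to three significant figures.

Only the electrostatic force acts, so mechanical energy is conserved: ½mv² = U₁ − U₂ = kQq(1/r₁ − 1/r₂).
U₁ − U₂ = (8.99×10⁹ N·m²/C²)(8.70×10⁻⁹ C)(1.09×10⁻⁹ C)(1/0.168 − 1/0.513) = 3.41×10⁻⁷ J.
v = √(2·3.41×10⁻⁷/0.0376) = 4.26×10⁻³ m/s.

4.26×10⁻³ m/s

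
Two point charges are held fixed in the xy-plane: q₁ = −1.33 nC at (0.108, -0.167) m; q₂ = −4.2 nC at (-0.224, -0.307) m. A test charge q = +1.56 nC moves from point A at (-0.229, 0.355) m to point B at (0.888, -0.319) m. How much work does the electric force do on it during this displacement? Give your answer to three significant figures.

-4.26×10⁻⁸ J

The work done by the electric force is W_field = −ΔU = −q(V_B − V_A) = q(V_A − V_B).
At A: distances to the source charges are 0.621 m, 0.662 m; V_A = Σ kqᵢ/rᵢ = -76.3 V.
At B: distances to the source charges are 0.795 m, 1.11 m; V_B = Σ kqᵢ/rᵢ = -49.0 V.
ΔV = V_B − V_A = 27.3 V.
W_field = −qΔV = −(1.56×10⁻⁹ C)(27.3 V) = -4.26×10⁻⁸ J.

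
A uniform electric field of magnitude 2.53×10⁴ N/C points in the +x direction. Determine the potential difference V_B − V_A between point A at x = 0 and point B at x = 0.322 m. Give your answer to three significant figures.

-8150 V

In a uniform field, potential decreases in the direction of E: V_B − V_A = −E·Δx.
V_B − V_A = −(2.53×10⁴ V/m)(0.322 m) = -8150 V.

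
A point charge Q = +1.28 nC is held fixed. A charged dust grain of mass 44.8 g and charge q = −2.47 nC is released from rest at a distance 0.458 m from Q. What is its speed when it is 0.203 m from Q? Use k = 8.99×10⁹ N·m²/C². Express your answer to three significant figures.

Only the electrostatic force acts, so mechanical energy is conserved: ½mv² = U₁ − U₂ = kQq(1/r₁ − 1/r₂).
U₁ − U₂ = (8.99×10⁹ N·m²/C²)(1.28×10⁻⁹ C)(-2.47×10⁻⁹ C)(1/0.458 − 1/0.203) = 7.80×10⁻⁸ J.
v = √(2·7.80×10⁻⁸/0.0448) = 1.87×10⁻³ m/s.

1.87×10⁻³ m/s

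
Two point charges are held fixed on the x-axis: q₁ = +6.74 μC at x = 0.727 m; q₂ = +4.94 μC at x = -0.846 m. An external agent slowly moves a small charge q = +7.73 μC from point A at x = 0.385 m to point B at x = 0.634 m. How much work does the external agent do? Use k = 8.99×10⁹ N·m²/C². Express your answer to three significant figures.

For quasistatic motion the external work equals the change in potential energy: W_ext = qΔV = q(V_B − V_A).
At A: distances to the source charges are 0.342 m, 1.23 m; V_A = Σ kqᵢ/rᵢ = 2.13×10⁵ V.
At B: distances to the source charges are 0.0930 m, 1.48 m; V_B = Σ kqᵢ/rᵢ = 6.82×10⁵ V.
ΔV = V_B − V_A = 4.68×10⁵ V.
W_ext = qΔV = (7.73×10⁻⁶ C)(4.68×10⁵ V) = 3.62 J.

3.62 J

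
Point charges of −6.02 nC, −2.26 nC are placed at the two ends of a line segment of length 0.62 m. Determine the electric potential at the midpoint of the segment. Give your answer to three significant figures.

-240 V

Electric potential is a scalar, so the contributions from each charge add algebraically: V = Σ kqᵢ/rᵢ.
Each charge is 0.310 m from the midpoint.
V = k[(-6.02×10⁻⁹)/(0.310) + (-2.26×10⁻⁹)/(0.310)] = -240 V.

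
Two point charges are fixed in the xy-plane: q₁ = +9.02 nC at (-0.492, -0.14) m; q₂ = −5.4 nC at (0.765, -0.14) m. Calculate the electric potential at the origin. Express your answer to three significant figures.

96.1 V

The total potential is the scalar sum of each charge's contribution, V = Σ kqᵢ/rᵢ.
Distances from the field point to each charge: r₁ = 0.512 m, r₂ = 0.778 m.
V = k[(9.02×10⁻⁹)/(0.512) + (-5.40×10⁻⁹)/(0.778)] = 96.1 V.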